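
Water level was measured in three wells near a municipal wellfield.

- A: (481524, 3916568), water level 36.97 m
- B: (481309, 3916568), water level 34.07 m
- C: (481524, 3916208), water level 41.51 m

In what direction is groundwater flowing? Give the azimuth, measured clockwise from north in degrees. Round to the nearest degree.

313°

∂h/∂x = (34.07 − 36.97) / (481309 − 481524) = +0.01349
∂h/∂y = (41.51 − 36.97) / (3916208 − 3916568) = -0.01261
Flow direction (−∇h) has components (-0.01349 E, +0.01261 N).
Azimuth = atan2(E, N) = atan2(-0.01349, +0.01261) = 313.1° ≈ 313°.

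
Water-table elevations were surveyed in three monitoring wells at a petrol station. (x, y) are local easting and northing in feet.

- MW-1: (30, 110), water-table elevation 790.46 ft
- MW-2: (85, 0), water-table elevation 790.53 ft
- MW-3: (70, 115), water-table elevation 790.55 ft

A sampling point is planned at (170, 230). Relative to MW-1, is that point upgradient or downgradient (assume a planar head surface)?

Taking MW-1 as reference: MW-2−MW-1 = (55, -110, +0.07); MW-3−MW-1 = (40, 5, +0.09).
Solve a·Δx + b·Δy = Δh: det = 55·5 − 40·(-110) = 4675.
∂h/∂x = [(+0.07)·5 − (+0.09)·(-110)] / 4675 = +0.002193
∂h/∂y = [55·(+0.09) − 40·(+0.07)] / 4675 = +0.0004599
Head at (170, 230) = 790.46 + (+0.002193)·(140) + (+0.0004599)·(120) = 790.82 ft.
That is higher than the 790.46 ft at MW-1, so the point is upgradient.

upgradient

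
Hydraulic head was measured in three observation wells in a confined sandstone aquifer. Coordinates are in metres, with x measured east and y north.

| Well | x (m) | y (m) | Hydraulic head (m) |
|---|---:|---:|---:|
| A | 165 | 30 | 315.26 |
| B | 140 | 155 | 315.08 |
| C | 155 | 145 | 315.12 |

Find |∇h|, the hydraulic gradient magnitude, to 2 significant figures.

Taking A as reference: B−A = (-25, 125, -0.18); C−A = (-10, 115, -0.14).
Determinant of the coordinate differences = (-25)·115 − (-10)·125 = -1625.
∂h/∂x = [(-0.18)·115 − (-0.14)·125] / -1625 = +0.001969
∂h/∂y = [(-25)·(-0.14) − (-10)·(-0.18)] / -1625 = -0.001046
|∇h| = √(0.001969² + -0.001046²) = 0.00223

0.0022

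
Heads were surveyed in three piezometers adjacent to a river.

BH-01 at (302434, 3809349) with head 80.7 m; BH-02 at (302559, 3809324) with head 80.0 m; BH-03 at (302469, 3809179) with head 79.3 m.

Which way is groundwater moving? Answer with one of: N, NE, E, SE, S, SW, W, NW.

SE

Differences from BH-01: to BH-02 (Δx, Δy, Δh) = (125, -25, -0.7); to BH-03 = (35, -170, -1.4).
Determinant of the coordinate differences = 125·(-170) − 35·(-25) = -20375.
∂h/∂x = [(-0.7)·(-170) − (-1.4)·(-25)] / -20375 = -0.004123
∂h/∂y = [125·(-1.4) − 35·(-0.7)] / -20375 = +0.007387
Flow = −∇h = (+0.004123 east, -0.007387 north), which points southeast.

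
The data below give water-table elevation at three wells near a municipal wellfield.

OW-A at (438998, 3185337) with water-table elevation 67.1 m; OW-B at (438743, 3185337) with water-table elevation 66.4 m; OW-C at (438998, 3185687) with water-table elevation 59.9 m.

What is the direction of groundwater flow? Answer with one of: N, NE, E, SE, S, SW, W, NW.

N

∂h/∂x = (66.4 − 67.1) / (438743 − 438998) = +0.002745
∂h/∂y = (59.9 − 67.1) / (3185687 − 3185337) = -0.02057
Flow = −∇h = (-0.002745 east, +0.02057 north), which points north.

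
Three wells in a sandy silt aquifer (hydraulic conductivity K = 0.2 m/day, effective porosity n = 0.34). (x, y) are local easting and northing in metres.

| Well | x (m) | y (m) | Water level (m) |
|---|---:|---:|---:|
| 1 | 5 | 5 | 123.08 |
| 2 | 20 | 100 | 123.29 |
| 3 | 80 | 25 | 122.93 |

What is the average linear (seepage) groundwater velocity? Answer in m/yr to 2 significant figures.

Three-point gradient (reference 1): Δ to 2 = (15, 95, +0.21), Δ to 3 = (75, 20, -0.15).
∂h/∂x = -0.002703, ∂h/∂y = +0.002637 (det = -6825).
|∇h| = √(-0.002703² + 0.002637²) = 0.003776
Seepage velocity v = K·i/n = 0.2 × 0.003776 / 0.34 = 0.002221 m/day = 0.8112 m/yr.

0.81 m/yr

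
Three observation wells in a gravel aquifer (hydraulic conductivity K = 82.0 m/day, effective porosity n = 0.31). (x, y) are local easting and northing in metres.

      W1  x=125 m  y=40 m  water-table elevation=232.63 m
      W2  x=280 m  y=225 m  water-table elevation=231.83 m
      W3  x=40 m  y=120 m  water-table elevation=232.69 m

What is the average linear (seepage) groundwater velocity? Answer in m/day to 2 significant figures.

Differences from W1: to W2 (Δx, Δy, Δh) = (155, 185, -0.80); to W3 = (-85, 80, +0.06).
Solve a·Δx + b·Δy = Δh: det = 155·80 − (-85)·185 = 28125.
∂h/∂x = [(-0.80)·80 − (+0.06)·185] / 28125 = -0.002670
∂h/∂y = [155·(+0.06) − (-85)·(-0.80)] / 28125 = -0.002087
|∇h| = √(-0.002670² + -0.002087²) = 0.003389
Seepage velocity v = K·i/n = 82.0 × 0.003389 / 0.31 = 0.8964 m/day.

0.90 m/day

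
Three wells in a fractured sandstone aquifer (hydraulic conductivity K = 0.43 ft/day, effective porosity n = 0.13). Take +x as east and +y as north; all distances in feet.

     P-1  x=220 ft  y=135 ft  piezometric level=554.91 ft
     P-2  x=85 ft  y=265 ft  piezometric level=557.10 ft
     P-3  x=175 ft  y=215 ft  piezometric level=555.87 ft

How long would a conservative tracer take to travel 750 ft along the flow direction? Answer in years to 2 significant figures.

Taking P-1 as reference: P-2−P-1 = (-135, 130, +2.19); P-3−P-1 = (-45, 80, +0.96).
Solve a·Δx + b·Δy = Δh: det = (-135)·80 − (-45)·130 = -4950.
∂h/∂x = [(+2.19)·80 − (+0.96)·130] / -4950 = -0.01018
∂h/∂y = [(-135)·(+0.96) − (-45)·(+2.19)] / -4950 = +0.006273
|∇h| = √(-0.01018² + 0.006273²) = 0.01196
Seepage velocity v = K·i/n = 0.43 × 0.01196 / 0.13 = 0.03956 ft/day.
t = 750 / 0.03956 = 1.896e+04 days = 51.9 years.

52 years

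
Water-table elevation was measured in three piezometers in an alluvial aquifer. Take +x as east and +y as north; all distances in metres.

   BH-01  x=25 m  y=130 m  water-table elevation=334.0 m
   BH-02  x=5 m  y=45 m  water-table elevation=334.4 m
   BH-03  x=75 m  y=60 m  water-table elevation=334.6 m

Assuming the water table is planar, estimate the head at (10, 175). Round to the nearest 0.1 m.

333.7 m

With h = a·x + b·y + c and BH-01 as origin, the differences give:
  (-20)·a + (-85)·b = +0.4
  50·a + (-70)·b = +0.6
Eliminate b (×(-70) and ×(-85), subtract): 5650·a = 23.00 → a = ∂h/∂x = +0.004071
Back-substitute: b = ∂h/∂y = -0.005664.
h(10, 175) = 334.0 + (+0.004071)·(-15) + (-0.005664)·(45) = 334.0 -0.061 -0.255 = 333.684 m.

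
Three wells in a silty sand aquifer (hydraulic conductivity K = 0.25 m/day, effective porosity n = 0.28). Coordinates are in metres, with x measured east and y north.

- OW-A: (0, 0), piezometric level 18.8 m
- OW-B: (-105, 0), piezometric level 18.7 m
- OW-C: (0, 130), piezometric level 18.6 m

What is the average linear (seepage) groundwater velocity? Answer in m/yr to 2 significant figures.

0.59 m/yr

∂h/∂x = (18.7 − 18.8) / (-105 − 0) = +0.0009524
∂h/∂y = (18.6 − 18.8) / (130 − 0) = -0.001538
|∇h| = √(0.0009524² + -0.001538²) = 0.001809
Seepage velocity v = K·i/n = 0.25 × 0.001809 / 0.28 = 0.001615 m/day = 0.5899 m/yr.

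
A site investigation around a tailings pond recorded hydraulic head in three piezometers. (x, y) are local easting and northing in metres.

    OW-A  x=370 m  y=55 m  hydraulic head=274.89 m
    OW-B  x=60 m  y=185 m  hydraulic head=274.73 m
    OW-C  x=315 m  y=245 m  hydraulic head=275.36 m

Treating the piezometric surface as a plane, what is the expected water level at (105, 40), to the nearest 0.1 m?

Differences from OW-A: to OW-B (Δx, Δy, Δh) = (-310, 130, -0.16); to OW-C = (-55, 190, +0.47).
Determinant of the coordinate differences = (-310)·190 − (-55)·130 = -51750.
∂h/∂x = [(-0.16)·190 − (+0.47)·130] / -51750 = +0.001768
∂h/∂y = [(-310)·(+0.47) − (-55)·(-0.16)] / -51750 = +0.002986
h(105, 40) = 274.89 + (+0.001768)·(-265) + (+0.002986)·(-15) = 274.89 -0.469 -0.045 = 274.377 m.

274.4 m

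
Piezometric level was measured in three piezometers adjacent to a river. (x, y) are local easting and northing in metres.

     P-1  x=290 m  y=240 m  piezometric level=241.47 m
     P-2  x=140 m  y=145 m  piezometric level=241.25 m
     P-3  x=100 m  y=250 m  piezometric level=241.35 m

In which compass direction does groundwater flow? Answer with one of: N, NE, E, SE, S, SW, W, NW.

SW

With h = a·x + b·y + c and P-1 as origin, the differences give:
  (-150)·a + (-95)·b = -0.22
  (-190)·a + 10·b = -0.12
Eliminate b (×10 and ×(-95), subtract): -19550·a = -13.600 → a = ∂h/∂x = +0.0006957
Back-substitute: b = ∂h/∂y = +0.001217.
Flow = −∇h = (-0.0006957 east, -0.001217 north), which points southwest.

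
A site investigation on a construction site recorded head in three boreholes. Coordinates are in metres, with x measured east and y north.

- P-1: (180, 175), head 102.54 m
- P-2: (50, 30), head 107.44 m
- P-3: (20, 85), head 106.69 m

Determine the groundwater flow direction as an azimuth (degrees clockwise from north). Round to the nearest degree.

Three-point gradient (reference P-1): Δ to P-2 = (-130, -145, +4.90), Δ to P-3 = (-160, -90, +4.15).
∂h/∂x = -0.01398, ∂h/∂y = -0.02126 (det = -11500).
Flow direction (−∇h) has components (+0.01398 E, +0.02126 N).
Azimuth = atan2(E, N) = atan2(+0.01398, +0.02126) = 33.3° ≈ 033°.

033°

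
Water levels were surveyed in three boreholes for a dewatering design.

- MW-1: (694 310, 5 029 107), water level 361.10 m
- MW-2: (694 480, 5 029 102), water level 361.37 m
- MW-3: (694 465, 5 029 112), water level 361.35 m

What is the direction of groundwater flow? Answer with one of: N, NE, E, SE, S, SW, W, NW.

W

Taking MW-1 as reference: MW-2−MW-1 = (170, -5, +0.27); MW-3−MW-1 = (155, 5, +0.25).
Determinant of the coordinate differences = 170·5 − 155·(-5) = 1625.
∂h/∂x = [(+0.27)·5 − (+0.25)·(-5)] / 1625 = +0.001600
∂h/∂y = [170·(+0.25) − 155·(+0.27)] / 1625 = +0.0004000
Flow = −∇h = (-0.001600 east, -0.0004000 north), which points west.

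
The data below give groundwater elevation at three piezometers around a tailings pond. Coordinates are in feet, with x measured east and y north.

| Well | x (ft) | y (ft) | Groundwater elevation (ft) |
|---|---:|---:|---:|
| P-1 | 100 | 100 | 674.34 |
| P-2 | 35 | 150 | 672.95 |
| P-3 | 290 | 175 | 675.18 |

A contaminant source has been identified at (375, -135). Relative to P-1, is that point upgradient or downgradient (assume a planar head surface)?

Three-point gradient (reference P-1): Δ to P-2 = (-65, 50, -1.39), Δ to P-3 = (190, 75, +0.84).
∂h/∂x = +0.01017, ∂h/∂y = -0.01457 (det = -14375).
Head at (375, -135) = 674.34 + (+0.01017)·(275) + (-0.01457)·(-235) = 680.56 ft.
That is higher than the 674.34 ft at P-1, so the point is upgradient.

upgradient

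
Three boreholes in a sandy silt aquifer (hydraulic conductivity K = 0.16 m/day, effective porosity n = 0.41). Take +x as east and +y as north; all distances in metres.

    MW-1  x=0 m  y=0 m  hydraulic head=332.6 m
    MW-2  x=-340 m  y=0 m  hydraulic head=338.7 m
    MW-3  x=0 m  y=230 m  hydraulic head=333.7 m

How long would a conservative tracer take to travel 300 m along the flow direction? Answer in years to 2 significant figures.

110 years

∂h/∂x = (338.7 − 332.6) / (-340 − 0) = -0.01794
∂h/∂y = (333.7 − 332.6) / (230 − 0) = +0.004783
|∇h| = √(-0.01794² + 0.004783²) = 0.01857
Seepage velocity v = K·i/n = 0.16 × 0.01857 / 0.41 = 0.007247 m/day.
t = 300 / 0.007247 = 4.14e+04 days = 113 years.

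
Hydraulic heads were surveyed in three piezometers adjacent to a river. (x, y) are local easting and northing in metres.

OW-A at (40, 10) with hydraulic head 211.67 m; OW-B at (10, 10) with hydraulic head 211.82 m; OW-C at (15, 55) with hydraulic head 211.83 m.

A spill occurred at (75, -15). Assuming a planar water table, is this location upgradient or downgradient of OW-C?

downgradient

With h = a·x + b·y + c and OW-A as origin, the differences give:
  (-30)·a + 0·b = +0.15
  (-25)·a + 45·b = +0.16
Eliminate b (×45 and ×0, subtract): -1350·a = 6.750 → a = ∂h/∂x = -0.005000
Back-substitute: b = ∂h/∂y = +0.0007778.
Head at (75, -15) = 211.67 + (-0.005000)·(35) + (+0.0007778)·(-25) = 211.48 m.
That is lower than the 211.83 m at OW-C, so the point is downgradient.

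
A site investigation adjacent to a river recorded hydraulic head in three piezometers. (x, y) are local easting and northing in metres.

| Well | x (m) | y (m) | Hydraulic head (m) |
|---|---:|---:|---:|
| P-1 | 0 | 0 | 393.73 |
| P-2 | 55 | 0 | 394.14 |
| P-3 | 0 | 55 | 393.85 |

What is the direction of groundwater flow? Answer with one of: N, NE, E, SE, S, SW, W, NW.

∂h/∂x = (394.14 − 393.73) / (55 − 0) = +0.007455
∂h/∂y = (393.85 − 393.73) / (55 − 0) = +0.002182
Flow = −∇h = (-0.007455 east, -0.002182 north), which points west.

W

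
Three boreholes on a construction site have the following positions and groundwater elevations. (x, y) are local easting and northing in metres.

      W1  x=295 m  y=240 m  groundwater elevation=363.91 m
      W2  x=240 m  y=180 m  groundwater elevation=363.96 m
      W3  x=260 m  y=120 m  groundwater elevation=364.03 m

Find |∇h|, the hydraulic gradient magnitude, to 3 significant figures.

0.00111

With h = a·x + b·y + c and W1 as origin, the differences give:
  (-55)·a + (-60)·b = +0.05
  (-35)·a + (-120)·b = +0.12
Eliminate b (×(-120) and ×(-60), subtract): 4500·a = 1.200 → a = ∂h/∂x = +0.0002667
Back-substitute: b = ∂h/∂y = -0.001078.
|∇h| = √(0.0002667² + -0.001078²) = 0.001111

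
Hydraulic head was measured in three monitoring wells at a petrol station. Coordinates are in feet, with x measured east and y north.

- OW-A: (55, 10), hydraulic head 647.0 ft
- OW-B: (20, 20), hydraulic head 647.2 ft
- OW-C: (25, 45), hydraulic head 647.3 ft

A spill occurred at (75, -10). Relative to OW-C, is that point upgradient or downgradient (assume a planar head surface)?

downgradient

Differences from OW-A: to OW-B (Δx, Δy, Δh) = (-35, 10, +0.2); to OW-C = (-30, 35, +0.3).
Determinant of the coordinate differences = (-35)·35 − (-30)·10 = -925.
∂h/∂x = [(+0.2)·35 − (+0.3)·10] / -925 = -0.004324
∂h/∂y = [(-35)·(+0.3) − (-30)·(+0.2)] / -925 = +0.004865
Head at (75, -10) = 647.0 + (-0.004324)·(20) + (+0.004865)·(-20) = 646.82 ft.
That is lower than the 647.3 ft at OW-C, so the point is downgradient.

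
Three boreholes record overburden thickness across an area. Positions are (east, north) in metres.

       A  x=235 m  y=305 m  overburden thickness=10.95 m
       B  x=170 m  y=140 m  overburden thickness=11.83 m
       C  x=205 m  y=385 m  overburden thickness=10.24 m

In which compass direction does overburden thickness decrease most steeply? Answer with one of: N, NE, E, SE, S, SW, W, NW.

NW

Three-point gradient (reference A): Δ to B = (-65, -165, +0.88), Δ to C = (-30, 80, -0.71).
∂d/∂x = +0.004606, ∂d/∂y = -0.007148 (det = -10150).
Steepest decrease is along −∇f = (-0.004606 E, +0.007148 N) → northwest.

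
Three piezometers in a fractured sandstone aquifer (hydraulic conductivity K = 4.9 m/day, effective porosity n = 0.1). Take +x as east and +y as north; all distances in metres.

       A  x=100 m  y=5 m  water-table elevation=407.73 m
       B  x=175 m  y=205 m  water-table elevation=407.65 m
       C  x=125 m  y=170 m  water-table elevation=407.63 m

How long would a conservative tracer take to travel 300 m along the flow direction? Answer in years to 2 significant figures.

14 years

Differences from A: to B (Δx, Δy, Δh) = (75, 200, -0.08); to C = (25, 165, -0.10).
Determinant of the coordinate differences = 75·165 − 25·200 = 7375.
∂h/∂x = [(-0.08)·165 − (-0.10)·200] / 7375 = +0.0009220
∂h/∂y = [75·(-0.10) − 25·(-0.08)] / 7375 = -0.0007458
|∇h| = √(0.0009220² + -0.0007458²) = 0.001186
Seepage velocity v = K·i/n = 4.9 × 0.001186 / 0.1 = 0.05811 m/day.
t = 300 / 0.05811 = 5163 days = 14.1 years.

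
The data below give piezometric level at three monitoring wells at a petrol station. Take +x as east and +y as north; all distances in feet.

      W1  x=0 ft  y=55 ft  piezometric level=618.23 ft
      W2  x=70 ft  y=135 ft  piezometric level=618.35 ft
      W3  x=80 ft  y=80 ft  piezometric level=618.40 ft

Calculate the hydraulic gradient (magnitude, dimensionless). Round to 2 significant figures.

0.0023

With h = a·x + b·y + c and W1 as origin, the differences give:
  70·a + 80·b = +0.12
  80·a + 25·b = +0.17
Eliminate b (×25 and ×80, subtract): -4650·a = -10.600 → a = ∂h/∂x = +0.002280
Back-substitute: b = ∂h/∂y = -0.0004946.
|∇h| = √(0.002280² + -0.0004946²) = 0.002333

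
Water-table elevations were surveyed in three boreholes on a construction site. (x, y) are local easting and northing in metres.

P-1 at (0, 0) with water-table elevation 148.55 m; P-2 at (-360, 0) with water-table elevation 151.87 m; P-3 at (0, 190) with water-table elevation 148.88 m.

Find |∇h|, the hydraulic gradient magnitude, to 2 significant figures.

0.0094

∂h/∂x = (151.87 − 148.55) / (-360 − 0) = -0.009222
∂h/∂y = (148.88 − 148.55) / (190 − 0) = +0.001737
|∇h| = √(-0.009222² + 0.001737²) = 0.009384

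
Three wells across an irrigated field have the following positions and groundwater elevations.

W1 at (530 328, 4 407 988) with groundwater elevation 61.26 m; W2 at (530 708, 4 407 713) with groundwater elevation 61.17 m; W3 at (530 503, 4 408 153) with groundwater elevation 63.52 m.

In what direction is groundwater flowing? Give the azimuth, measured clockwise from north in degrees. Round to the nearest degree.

Taking W1 as reference: W2−W1 = (380, -275, -0.09); W3−W1 = (175, 165, +2.26).
Solve a·Δx + b·Δy = Δh: det = 380·165 − 175·(-275) = 110825.
∂h/∂x = [(-0.09)·165 − (+2.26)·(-275)] / 110825 = +0.005474
∂h/∂y = [380·(+2.26) − 175·(-0.09)] / 110825 = +0.007891
Flow direction (−∇h) has components (-0.005474 E, -0.007891 N).
Azimuth = atan2(E, N) = atan2(-0.005474, -0.007891) = 214.7° ≈ 215°.

215°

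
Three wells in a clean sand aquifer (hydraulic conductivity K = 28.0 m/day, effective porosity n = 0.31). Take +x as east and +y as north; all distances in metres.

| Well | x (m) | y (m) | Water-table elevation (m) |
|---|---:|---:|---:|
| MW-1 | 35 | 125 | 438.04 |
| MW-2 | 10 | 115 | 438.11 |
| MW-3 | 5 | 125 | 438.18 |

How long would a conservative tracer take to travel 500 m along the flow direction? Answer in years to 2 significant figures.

2.3 years

With h = a·x + b·y + c and MW-1 as origin, the differences give:
  (-25)·a + (-10)·b = +0.07
  (-30)·a + 0·b = +0.14
Eliminate b (×0 and ×(-10), subtract): -300·a = 1.400 → a = ∂h/∂x = -0.004667
Back-substitute: b = ∂h/∂y = +0.004667.
|∇h| = √(-0.004667² + 0.004667²) = 0.0066
Seepage velocity v = K·i/n = 28.0 × 0.0066 / 0.31 = 0.5961 m/day.
t = 500 / 0.5961 = 838.8 days = 2.3 years.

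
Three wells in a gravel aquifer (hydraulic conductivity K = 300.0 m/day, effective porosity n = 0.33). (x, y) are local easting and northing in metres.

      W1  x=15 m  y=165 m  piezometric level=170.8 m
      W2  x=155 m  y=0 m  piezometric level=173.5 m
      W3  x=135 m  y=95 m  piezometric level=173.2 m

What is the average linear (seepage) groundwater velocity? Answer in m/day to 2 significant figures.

19 m/day

Three-point gradient (reference W1): Δ to W2 = (140, -165, +2.7), Δ to W3 = (120, -70, +2.4).
∂h/∂x = +0.02070, ∂h/∂y = +0.001200 (det = 10000).
|∇h| = √(0.02070² + 0.001200²) = 0.02073
Seepage velocity v = K·i/n = 300.0 × 0.02073 / 0.33 = 18.85 m/day.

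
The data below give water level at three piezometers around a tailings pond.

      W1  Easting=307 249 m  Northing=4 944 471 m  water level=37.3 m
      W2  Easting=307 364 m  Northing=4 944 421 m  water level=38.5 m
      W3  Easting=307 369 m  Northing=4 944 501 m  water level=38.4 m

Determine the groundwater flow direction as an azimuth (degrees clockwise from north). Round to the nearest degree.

281°

Taking W1 as reference: W2−W1 = (115, -50, +1.2); W3−W1 = (120, 30, +1.1).
Solve a·Δx + b·Δy = Δh: det = 115·30 − 120·(-50) = 9450.
∂h/∂x = [(+1.2)·30 − (+1.1)·(-50)] / 9450 = +0.009630
∂h/∂y = [115·(+1.1) − 120·(+1.2)] / 9450 = -0.001852
Flow direction (−∇h) has components (-0.009630 E, +0.001852 N).
Azimuth = atan2(E, N) = atan2(-0.009630, +0.001852) = 280.9° ≈ 281°.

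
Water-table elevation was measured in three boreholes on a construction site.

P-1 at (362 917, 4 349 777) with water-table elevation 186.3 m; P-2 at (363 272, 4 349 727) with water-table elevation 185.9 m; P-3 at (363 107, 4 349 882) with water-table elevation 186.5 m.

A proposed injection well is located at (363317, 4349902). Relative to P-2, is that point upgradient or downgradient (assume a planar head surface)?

Differences from P-1: to P-2 (Δx, Δy, Δh) = (355, -50, -0.4); to P-3 = (190, 105, +0.2).
Solve a·Δx + b·Δy = Δh: det = 355·105 − 190·(-50) = 46775.
∂h/∂x = [(-0.4)·105 − (+0.2)·(-50)] / 46775 = -0.0006841
∂h/∂y = [355·(+0.2) − 190·(-0.4)] / 46775 = +0.003143
Head at (363317, 4349902) = 186.3 + (-0.0006841)·(400) + (+0.003143)·(125) = 186.42 m.
That is higher than the 185.9 m at P-2, so the point is upgradient.

upgradient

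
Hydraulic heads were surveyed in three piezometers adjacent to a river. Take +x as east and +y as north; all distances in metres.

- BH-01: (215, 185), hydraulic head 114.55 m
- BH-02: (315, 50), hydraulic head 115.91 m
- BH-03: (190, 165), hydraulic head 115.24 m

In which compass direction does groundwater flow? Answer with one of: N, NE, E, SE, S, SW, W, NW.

Differences from BH-01: to BH-02 (Δx, Δy, Δh) = (100, -135, +1.36); to BH-03 = (-25, -20, +0.69).
Solve a·Δx + b·Δy = Δh: det = 100·(-20) − (-25)·(-135) = -5375.
∂h/∂x = [(+1.36)·(-20) − (+0.69)·(-135)] / -5375 = -0.01227
∂h/∂y = [100·(+0.69) − (-25)·(+1.36)] / -5375 = -0.01916
Flow = −∇h = (+0.01227 east, +0.01916 north), which points northeast.

NE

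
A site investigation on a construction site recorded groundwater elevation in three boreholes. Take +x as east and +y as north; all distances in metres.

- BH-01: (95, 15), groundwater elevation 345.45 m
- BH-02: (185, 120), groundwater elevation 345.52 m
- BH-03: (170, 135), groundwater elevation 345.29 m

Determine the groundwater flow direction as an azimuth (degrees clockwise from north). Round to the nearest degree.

308°

Taking BH-01 as reference: BH-02−BH-01 = (90, 105, +0.07); BH-03−BH-01 = (75, 120, -0.16).
Determinant of the coordinate differences = 90·120 − 75·105 = 2925.
∂h/∂x = [(+0.07)·120 − (-0.16)·105] / 2925 = +0.008615
∂h/∂y = [90·(-0.16) − 75·(+0.07)] / 2925 = -0.006718
Flow direction (−∇h) has components (-0.008615 E, +0.006718 N).
Azimuth = atan2(E, N) = atan2(-0.008615, +0.006718) = 307.9° ≈ 308°.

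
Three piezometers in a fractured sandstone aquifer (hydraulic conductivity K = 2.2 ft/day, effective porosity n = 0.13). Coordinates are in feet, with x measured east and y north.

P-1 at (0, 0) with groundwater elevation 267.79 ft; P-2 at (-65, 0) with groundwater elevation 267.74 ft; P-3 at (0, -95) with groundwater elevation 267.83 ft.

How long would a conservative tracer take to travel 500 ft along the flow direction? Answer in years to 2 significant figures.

92 years

∂h/∂x = (267.74 − 267.79) / (-65 − 0) = +0.0007692
∂h/∂y = (267.83 − 267.79) / (-95 − 0) = -0.0004211
|∇h| = √(0.0007692² + -0.0004211²) = 0.0008769
Seepage velocity v = K·i/n = 2.2 × 0.0008769 / 0.13 = 0.01484 ft/day.
t = 500 / 0.01484 = 3.369e+04 days = 92.2 years.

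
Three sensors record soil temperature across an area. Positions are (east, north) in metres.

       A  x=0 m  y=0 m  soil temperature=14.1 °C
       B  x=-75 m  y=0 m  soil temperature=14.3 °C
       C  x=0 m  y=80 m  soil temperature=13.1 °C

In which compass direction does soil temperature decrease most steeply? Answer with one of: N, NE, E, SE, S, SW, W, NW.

∂T/∂x = (14.3 − 14.1) / (-75 − 0) = -0.002667
∂T/∂y = (13.1 − 14.1) / (80 − 0) = -0.01250
Steepest decrease is along −∇f = (+0.002667 E, +0.01250 N) → north.

N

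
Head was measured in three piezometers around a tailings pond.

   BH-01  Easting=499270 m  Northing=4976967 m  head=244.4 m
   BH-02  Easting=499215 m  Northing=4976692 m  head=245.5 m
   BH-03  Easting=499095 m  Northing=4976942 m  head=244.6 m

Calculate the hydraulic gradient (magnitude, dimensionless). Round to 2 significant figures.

0.0039

With h = a·x + b·y + c and BH-01 as origin, the differences give:
  (-55)·a + (-275)·b = +1.1
  (-175)·a + (-25)·b = +0.2
Eliminate b (×(-25) and ×(-275), subtract): -46750·a = 27.50 → a = ∂h/∂x = -0.0005882
Back-substitute: b = ∂h/∂y = -0.003882.
|∇h| = √(-0.0005882² + -0.003882²) = 0.003926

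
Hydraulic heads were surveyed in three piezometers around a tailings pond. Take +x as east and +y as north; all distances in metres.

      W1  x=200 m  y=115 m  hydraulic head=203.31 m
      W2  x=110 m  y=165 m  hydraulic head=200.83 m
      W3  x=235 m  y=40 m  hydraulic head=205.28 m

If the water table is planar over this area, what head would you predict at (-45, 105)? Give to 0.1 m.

Differences from W1: to W2 (Δx, Δy, Δh) = (-90, 50, -2.48); to W3 = (35, -75, +1.97).
Determinant of the coordinate differences = (-90)·(-75) − 35·50 = 5000.
∂h/∂x = [(-2.48)·(-75) − (+1.97)·50] / 5000 = +0.01750
∂h/∂y = [(-90)·(+1.97) − 35·(-2.48)] / 5000 = -0.01810
h(-45, 105) = 203.31 + (+0.01750)·(-245) + (-0.01810)·(-10) = 203.31 -4.287 +0.181 = 199.204 m.

199.2 m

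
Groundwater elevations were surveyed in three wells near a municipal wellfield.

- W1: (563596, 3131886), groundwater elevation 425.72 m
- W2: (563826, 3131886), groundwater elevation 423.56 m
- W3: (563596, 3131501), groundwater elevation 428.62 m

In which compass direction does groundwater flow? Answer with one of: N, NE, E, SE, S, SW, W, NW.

NE

∂h/∂x = (423.56 − 425.72) / (563826 − 563596) = -0.009391
∂h/∂y = (428.62 − 425.72) / (3131501 − 3131886) = -0.007532
Flow = −∇h = (+0.009391 east, +0.007532 north), which points northeast.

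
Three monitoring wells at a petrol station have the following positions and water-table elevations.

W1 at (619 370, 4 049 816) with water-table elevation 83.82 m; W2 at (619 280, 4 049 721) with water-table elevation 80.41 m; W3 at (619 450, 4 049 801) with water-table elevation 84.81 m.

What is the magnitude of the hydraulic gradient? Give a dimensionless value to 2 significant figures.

With h = a·x + b·y + c and W1 as origin, the differences give:
  (-90)·a + (-95)·b = -3.41
  80·a + (-15)·b = +0.99
Eliminate b (×(-15) and ×(-95), subtract): 8950·a = 145.200 → a = ∂h/∂x = +0.01622
Back-substitute: b = ∂h/∂y = +0.02053.
|∇h| = √(0.01622² + 0.02053²) = 0.02616

0.026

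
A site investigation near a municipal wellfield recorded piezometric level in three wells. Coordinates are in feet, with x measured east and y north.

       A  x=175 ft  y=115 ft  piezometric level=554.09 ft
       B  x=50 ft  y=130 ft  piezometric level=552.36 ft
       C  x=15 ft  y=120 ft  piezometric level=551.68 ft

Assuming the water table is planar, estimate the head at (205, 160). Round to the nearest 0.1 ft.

555.2 ft

Differences from A: to B (Δx, Δy, Δh) = (-125, 15, -1.73); to C = (-160, 5, -2.41).
Determinant of the coordinate differences = (-125)·5 − (-160)·15 = 1775.
∂h/∂x = [(-1.73)·5 − (-2.41)·15] / 1775 = +0.01549
∂h/∂y = [(-125)·(-2.41) − (-160)·(-1.73)] / 1775 = +0.01377
h(205, 160) = 554.09 + (+0.01549)·(30) + (+0.01377)·(45) = 554.09 +0.465 +0.620 = 555.175 ft.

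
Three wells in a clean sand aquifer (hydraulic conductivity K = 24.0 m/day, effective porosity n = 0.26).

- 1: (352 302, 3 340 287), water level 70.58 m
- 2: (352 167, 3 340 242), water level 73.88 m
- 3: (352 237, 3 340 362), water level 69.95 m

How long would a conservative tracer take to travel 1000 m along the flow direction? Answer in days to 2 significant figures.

380 days

With h = a·x + b·y + c and 1 as origin, the differences give:
  (-135)·a + (-45)·b = +3.30
  (-65)·a + 75·b = -0.63
Eliminate b (×75 and ×(-45), subtract): -13050·a = 219.150 → a = ∂h/∂x = -0.01679
Back-substitute: b = ∂h/∂y = -0.02295.
|∇h| = √(-0.01679² + -0.02295²) = 0.02844
Seepage velocity v = K·i/n = 24.0 × 0.02844 / 0.26 = 2.625 m/day.
t = 1000 / 2.625 = 381 days.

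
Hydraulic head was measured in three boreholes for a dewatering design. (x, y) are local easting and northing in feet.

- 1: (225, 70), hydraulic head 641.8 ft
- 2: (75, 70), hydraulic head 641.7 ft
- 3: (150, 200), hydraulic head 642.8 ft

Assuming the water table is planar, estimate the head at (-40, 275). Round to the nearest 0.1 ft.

643.3 ft

Taking 1 as reference: 2−1 = (-150, 0, -0.1); 3−1 = (-75, 130, +1.0).
Solve a·Δx + b·Δy = Δh: det = (-150)·130 − (-75)·0 = -19500.
∂h/∂x = [(-0.1)·130 − (+1.0)·0] / -19500 = +0.0006667
∂h/∂y = [(-150)·(+1.0) − (-75)·(-0.1)] / -19500 = +0.008077
h(-40, 275) = 641.8 + (+0.0006667)·(-265) + (+0.008077)·(205) = 641.8 -0.177 +1.656 = 643.279 ft.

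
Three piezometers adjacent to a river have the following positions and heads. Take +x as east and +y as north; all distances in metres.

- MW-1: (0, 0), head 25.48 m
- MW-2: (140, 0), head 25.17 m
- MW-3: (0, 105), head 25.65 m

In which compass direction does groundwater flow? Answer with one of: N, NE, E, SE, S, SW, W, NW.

∂h/∂x = (25.17 − 25.48) / (140 − 0) = -0.002214
∂h/∂y = (25.65 − 25.48) / (105 − 0) = +0.001619
Flow = −∇h = (+0.002214 east, -0.001619 north), which points southeast.

SE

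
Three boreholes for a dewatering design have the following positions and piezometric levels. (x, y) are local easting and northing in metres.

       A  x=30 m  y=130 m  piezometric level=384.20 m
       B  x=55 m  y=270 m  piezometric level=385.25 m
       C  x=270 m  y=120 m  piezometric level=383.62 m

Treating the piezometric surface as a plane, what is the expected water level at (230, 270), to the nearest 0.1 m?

Taking A as reference: B−A = (25, 140, +1.05); C−A = (240, -10, -0.58).
Solve a·Δx + b·Δy = Δh: det = 25·(-10) − 240·140 = -33850.
∂h/∂x = [(+1.05)·(-10) − (-0.58)·140] / -33850 = -0.002089
∂h/∂y = [25·(-0.58) − 240·(+1.05)] / -33850 = +0.007873
h(230, 270) = 384.20 + (-0.002089)·(200) + (+0.007873)·(140) = 384.20 -0.418 +1.102 = 384.884 m.

384.9 m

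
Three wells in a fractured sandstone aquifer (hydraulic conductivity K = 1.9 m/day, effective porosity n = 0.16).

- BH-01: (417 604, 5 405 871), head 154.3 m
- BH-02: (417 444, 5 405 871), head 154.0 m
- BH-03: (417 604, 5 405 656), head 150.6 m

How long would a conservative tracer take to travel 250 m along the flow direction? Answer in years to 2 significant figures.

∂h/∂x = (154.0 − 154.3) / (417444 − 417604) = +0.001875
∂h/∂y = (150.6 − 154.3) / (5405656 − 5405871) = +0.01721
|∇h| = √(0.001875² + 0.01721²) = 0.01731
Seepage velocity v = K·i/n = 1.9 × 0.01731 / 0.16 = 0.2056 m/day.
t = 250 / 0.2056 = 1216 days = 3.33 years.

3.3 years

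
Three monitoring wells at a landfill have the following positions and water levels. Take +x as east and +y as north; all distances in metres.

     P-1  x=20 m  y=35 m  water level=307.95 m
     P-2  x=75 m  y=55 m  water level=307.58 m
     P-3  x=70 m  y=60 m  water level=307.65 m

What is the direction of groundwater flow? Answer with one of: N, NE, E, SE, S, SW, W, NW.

SE

With h = a·x + b·y + c and P-1 as origin, the differences give:
  55·a + 20·b = -0.37
  50·a + 25·b = -0.30
Eliminate b (×25 and ×20, subtract): 375·a = -3.250 → a = ∂h/∂x = -0.008667
Back-substitute: b = ∂h/∂y = +0.005333.
Flow = −∇h = (+0.008667 east, -0.005333 north), which points southeast.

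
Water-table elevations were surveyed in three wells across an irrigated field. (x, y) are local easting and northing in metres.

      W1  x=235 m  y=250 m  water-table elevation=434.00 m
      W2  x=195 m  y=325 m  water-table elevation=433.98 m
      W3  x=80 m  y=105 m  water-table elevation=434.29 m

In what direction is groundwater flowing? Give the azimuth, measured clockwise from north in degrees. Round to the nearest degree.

052°

Taking W1 as reference: W2−W1 = (-40, 75, -0.02); W3−W1 = (-155, -145, +0.29).
Solve a·Δx + b·Δy = Δh: det = (-40)·(-145) − (-155)·75 = 17425.
∂h/∂x = [(-0.02)·(-145) − (+0.29)·75] / 17425 = -0.001082
∂h/∂y = [(-40)·(+0.29) − (-155)·(-0.02)] / 17425 = -0.0008436
Flow direction (−∇h) has components (+0.001082 E, +0.0008436 N).
Azimuth = atan2(E, N) = atan2(+0.001082, +0.0008436) = 52.1° ≈ 052°.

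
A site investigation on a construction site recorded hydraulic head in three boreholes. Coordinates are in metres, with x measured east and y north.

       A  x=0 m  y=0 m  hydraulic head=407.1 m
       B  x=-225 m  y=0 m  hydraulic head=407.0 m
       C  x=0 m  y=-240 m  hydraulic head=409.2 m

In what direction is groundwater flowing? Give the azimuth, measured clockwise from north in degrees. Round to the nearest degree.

357°

∂h/∂x = (407.0 − 407.1) / (-225 − 0) = +0.0004444
∂h/∂y = (409.2 − 407.1) / (-240 − 0) = -0.008750
Flow direction (−∇h) has components (-0.0004444 E, +0.008750 N).
Azimuth = atan2(E, N) = atan2(-0.0004444, +0.008750) = 357.1° ≈ 357°.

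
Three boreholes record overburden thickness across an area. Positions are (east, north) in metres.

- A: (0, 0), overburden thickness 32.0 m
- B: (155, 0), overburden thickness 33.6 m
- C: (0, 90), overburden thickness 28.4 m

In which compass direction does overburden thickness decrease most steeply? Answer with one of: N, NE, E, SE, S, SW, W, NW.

∂d/∂x = (33.6 − 32.0) / (155 − 0) = +0.01032
∂d/∂y = (28.4 − 32.0) / (90 − 0) = -0.04000
Steepest decrease is along −∇f = (-0.01032 E, +0.04000 N) → north.

N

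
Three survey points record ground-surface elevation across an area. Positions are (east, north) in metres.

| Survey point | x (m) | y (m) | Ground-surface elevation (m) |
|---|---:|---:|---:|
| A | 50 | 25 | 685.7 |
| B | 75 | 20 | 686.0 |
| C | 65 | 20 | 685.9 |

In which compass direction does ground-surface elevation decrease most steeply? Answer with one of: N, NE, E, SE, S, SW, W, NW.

NW

Differences from A: to B (Δx, Δy, Δh) = (25, -5, +0.3); to C = (15, -5, +0.2).
Solve a·Δx + b·Δy = Δz: det = 25·(-5) − 15·(-5) = -50.
∂z/∂x = [(+0.3)·(-5) − (+0.2)·(-5)] / -50 = +0.01000
∂z/∂y = [25·(+0.2) − 15·(+0.3)] / -50 = -0.010000
Steepest decrease is along −∇f = (-0.01000 E, +0.010000 N) → northwest.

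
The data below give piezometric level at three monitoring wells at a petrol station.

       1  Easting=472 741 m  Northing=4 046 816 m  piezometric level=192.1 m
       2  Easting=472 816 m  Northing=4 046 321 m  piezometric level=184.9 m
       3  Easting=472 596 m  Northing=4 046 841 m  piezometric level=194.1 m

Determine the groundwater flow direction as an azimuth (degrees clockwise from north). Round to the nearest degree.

With h = a·x + b·y + c and 1 as origin, the differences give:
  75·a + (-495)·b = -7.2
  (-145)·a + 25·b = +2.0
Eliminate b (×25 and ×(-495), subtract): -69900·a = 810.00 → a = ∂h/∂x = -0.01159
Back-substitute: b = ∂h/∂y = +0.01279.
Flow direction (−∇h) has components (+0.01159 E, -0.01279 N).
Azimuth = atan2(E, N) = atan2(+0.01159, -0.01279) = 137.8° ≈ 138°.

138°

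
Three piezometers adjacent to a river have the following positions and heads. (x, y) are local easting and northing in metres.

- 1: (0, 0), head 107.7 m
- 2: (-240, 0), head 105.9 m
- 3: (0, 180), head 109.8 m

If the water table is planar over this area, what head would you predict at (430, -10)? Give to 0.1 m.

∂h/∂x = (105.9 − 107.7) / (-240 − 0) = +0.007500
∂h/∂y = (109.8 − 107.7) / (180 − 0) = +0.01167
h(430, -10) = 107.7 + (+0.007500)·(430) + (+0.01167)·(-10) = 107.7 +3.225 -0.117 = 110.808 m.

110.8 m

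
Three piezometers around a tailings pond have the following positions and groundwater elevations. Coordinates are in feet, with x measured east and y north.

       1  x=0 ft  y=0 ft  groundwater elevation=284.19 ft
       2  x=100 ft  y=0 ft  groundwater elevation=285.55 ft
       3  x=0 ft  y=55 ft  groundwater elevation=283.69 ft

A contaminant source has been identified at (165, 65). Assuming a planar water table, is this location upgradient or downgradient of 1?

∂h/∂x = (285.55 − 284.19) / (100 − 0) = +0.01360
∂h/∂y = (283.69 − 284.19) / (55 − 0) = -0.009091
Head at (165, 65) = 284.19 + (+0.01360)·(165) + (-0.009091)·(65) = 285.84 ft.
That is higher than the 284.19 ft at 1, so the point is upgradient.

upgradient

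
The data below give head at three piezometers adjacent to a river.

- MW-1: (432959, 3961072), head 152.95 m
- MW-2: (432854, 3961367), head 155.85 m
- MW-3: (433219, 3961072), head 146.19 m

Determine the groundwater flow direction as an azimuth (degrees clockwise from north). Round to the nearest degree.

091°

Differences from MW-1: to MW-2 (Δx, Δy, Δh) = (-105, 295, +2.90); to MW-3 = (260, 0, -6.76).
Solve a·Δx + b·Δy = Δh: det = (-105)·0 − 260·295 = -76700.
∂h/∂x = [(+2.90)·0 − (-6.76)·295] / -76700 = -0.02600
∂h/∂y = [(-105)·(-6.76) − 260·(+2.90)] / -76700 = +0.0005763
Flow direction (−∇h) has components (+0.02600 E, -0.0005763 N).
Azimuth = atan2(E, N) = atan2(+0.02600, -0.0005763) = 91.3° ≈ 091°.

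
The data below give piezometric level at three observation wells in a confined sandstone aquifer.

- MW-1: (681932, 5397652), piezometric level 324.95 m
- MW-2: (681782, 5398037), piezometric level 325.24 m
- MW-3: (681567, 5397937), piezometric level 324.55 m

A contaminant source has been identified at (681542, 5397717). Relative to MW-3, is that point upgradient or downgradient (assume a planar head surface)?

Taking MW-1 as reference: MW-2−MW-1 = (-150, 385, +0.29); MW-3−MW-1 = (-365, 285, -0.40).
Determinant of the coordinate differences = (-150)·285 − (-365)·385 = 97775.
∂h/∂x = [(+0.29)·285 − (-0.40)·385] / 97775 = +0.002420
∂h/∂y = [(-150)·(-0.40) − (-365)·(+0.29)] / 97775 = +0.001696
Head at (681542, 5397717) = 324.95 + (+0.002420)·(-390) + (+0.001696)·(65) = 324.12 m.
That is lower than the 324.55 m at MW-3, so the point is downgradient.

downgradient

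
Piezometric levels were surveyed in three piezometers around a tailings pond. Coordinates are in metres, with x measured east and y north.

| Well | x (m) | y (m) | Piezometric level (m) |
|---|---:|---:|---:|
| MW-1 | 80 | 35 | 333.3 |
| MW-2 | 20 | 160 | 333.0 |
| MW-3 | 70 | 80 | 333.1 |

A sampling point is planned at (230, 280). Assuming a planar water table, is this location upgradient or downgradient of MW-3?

Taking MW-1 as reference: MW-2−MW-1 = (-60, 125, -0.3); MW-3−MW-1 = (-10, 45, -0.2).
Determinant of the coordinate differences = (-60)·45 − (-10)·125 = -1450.
∂h/∂x = [(-0.3)·45 − (-0.2)·125] / -1450 = -0.007931
∂h/∂y = [(-60)·(-0.2) − (-10)·(-0.3)] / -1450 = -0.006207
Head at (230, 280) = 333.3 + (-0.007931)·(150) + (-0.006207)·(245) = 330.59 m.
That is lower than the 333.1 m at MW-3, so the point is downgradient.

downgradient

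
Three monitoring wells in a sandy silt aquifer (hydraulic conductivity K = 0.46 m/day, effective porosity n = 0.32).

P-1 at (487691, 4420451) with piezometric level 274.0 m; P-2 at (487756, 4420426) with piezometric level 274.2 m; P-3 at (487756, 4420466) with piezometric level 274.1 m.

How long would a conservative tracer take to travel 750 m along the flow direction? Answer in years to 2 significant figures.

440 years

Three-point gradient (reference P-1): Δ to P-2 = (65, -25, +0.2), Δ to P-3 = (65, 15, +0.1).
∂h/∂x = +0.002115, ∂h/∂y = -0.002500 (det = 2600).
|∇h| = √(0.002115² + -0.002500²) = 0.003275
Seepage velocity v = K·i/n = 0.46 × 0.003275 / 0.32 = 0.004708 m/day.
t = 750 / 0.004708 = 1.593e+05 days = 436 years.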